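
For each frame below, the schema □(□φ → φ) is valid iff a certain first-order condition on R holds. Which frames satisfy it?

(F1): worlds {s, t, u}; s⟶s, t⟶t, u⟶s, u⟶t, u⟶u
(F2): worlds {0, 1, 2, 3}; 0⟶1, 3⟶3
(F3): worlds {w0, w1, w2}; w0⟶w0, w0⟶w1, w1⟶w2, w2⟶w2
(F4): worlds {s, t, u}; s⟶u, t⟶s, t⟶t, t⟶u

This is the axiom for shift-reflexivity; its first-order frame correspondent is ∀x ∀y (Rxy → Ryy).
(F1): satisfies the condition.
(F2): fails — R01 but not R11.
(F3): fails — Rw0w1 but not Rw1w1.
(F4): fails — Rsu but not Ruu.

(F1)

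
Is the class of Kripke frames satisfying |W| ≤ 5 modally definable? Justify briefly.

Not modally definable

Any modally definable frame class is closed under disjoint unions.
Any modal formula valid on each of 6 disjoint one-world frames is valid on their disjoint union (validity is preserved under disjoint unions). Each one-world frame has |W|=1≤5, but the union has |W|=6.
So no modal formula (or set of formulas) defines exactly the |W|≤5 frames.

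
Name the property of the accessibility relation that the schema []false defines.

emptiness of R: forall x forall y ~Rxy

□⊥ is valid iff no world has any successor (otherwise □⊥ fails at any world with one).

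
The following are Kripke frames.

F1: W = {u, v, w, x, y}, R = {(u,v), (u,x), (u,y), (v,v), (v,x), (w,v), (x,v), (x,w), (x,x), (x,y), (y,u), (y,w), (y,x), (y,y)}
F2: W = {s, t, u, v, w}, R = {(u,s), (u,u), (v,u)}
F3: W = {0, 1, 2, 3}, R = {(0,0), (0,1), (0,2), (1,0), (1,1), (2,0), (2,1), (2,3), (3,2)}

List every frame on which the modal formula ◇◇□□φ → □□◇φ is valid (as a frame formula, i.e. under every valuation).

The schema corresponds to a generalized confluence (Geach) condition: ∀x ∀y ∀z ((xR²y ∧ xR²z) → ∃w (yR²w ∧ zRw)).
F1: satisfies the condition.
F2: fails — uR²s, uR²s but no w* with sR²w* and sRw*.
F3: fails — 0R²3, 0R²3 but no w with 3R²w and 3Rw.

F1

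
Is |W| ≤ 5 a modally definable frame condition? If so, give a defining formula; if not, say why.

Any modally definable frame class is closed under disjoint unions.
Any modal formula valid on each of 6 disjoint one-world frames is valid on their disjoint union (validity is preserved under disjoint unions). Each one-world frame has |W|=1≤5, but the union has |W|=6.
So the class is not modally definable.

No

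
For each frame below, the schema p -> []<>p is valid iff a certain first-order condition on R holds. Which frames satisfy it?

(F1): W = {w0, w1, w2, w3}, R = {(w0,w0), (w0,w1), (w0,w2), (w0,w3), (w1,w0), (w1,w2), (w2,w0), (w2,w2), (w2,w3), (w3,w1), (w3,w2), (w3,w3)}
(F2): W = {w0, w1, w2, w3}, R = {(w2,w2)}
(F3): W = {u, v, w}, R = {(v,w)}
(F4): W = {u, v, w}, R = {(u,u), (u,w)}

(F2)

This is the axiom for symmetry; its first-order frame correspondent is forall x forall y (Rxy -> Ryx).
(F1): fails — Rw1w2 but not Rw2w1.
(F2): satisfies the condition.
(F3): fails — Rvw but not Rwv.
(F4): fails — Ruw but not Rwu.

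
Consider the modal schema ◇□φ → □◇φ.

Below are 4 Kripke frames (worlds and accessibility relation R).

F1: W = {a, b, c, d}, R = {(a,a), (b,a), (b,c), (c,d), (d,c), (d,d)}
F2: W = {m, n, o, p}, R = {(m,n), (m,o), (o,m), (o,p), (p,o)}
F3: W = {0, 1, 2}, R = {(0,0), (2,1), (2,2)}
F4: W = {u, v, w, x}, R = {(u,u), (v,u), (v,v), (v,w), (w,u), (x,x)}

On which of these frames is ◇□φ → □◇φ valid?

The schema corresponds to convergence: ∀x ∀y ∀z (Rxy ∧ Rxz → ∃w (Ryw ∧ Rzw)).
F1: fails — Rbc and Rba but c and a have no common successor.
F2: fails — Rmo and Rmn but o and n have no common successor.
F3: fails — R22 and R21 but 2 and 1 have no common successor.
F4: condition met.

F4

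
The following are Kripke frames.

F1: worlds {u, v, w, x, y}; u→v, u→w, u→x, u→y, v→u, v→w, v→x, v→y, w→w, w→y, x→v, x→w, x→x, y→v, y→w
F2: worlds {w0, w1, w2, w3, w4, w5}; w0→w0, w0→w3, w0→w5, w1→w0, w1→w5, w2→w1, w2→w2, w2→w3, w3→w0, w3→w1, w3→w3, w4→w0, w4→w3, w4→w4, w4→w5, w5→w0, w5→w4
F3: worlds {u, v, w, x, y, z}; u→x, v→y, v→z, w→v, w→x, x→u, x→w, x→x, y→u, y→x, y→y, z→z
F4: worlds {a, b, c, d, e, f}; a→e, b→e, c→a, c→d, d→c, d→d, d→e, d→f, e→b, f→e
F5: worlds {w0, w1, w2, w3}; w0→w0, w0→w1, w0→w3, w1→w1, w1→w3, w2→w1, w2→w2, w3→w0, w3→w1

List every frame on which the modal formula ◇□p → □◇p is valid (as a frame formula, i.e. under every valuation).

F1, F5

The schema corresponds to convergence: ∀x ∀y ∀z (Rxy ∧ Rxz → ∃w (Ryw ∧ Rzw)).
F1: holds.
F2: fails — Rw2w1 and Rw2w2 but w1 and w2 have no common successor.
F3: fails — Rvz and Rvy but z and y have no common successor.
F4: fails — Rdc and Rdf but c and f have no common successor.
F5: holds.
Valid on: F1, F5.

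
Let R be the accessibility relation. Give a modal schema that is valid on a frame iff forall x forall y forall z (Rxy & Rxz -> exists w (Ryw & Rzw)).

◇□q → □◇q

A defining formula is ◇□q → □◇q (the .2 axiom).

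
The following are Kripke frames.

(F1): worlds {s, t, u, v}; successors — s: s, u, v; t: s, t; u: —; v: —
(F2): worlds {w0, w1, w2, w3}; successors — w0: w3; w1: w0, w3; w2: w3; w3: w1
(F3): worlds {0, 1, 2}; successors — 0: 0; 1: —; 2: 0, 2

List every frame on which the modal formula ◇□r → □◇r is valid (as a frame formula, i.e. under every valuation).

(F3)

Frame correspondent (Sahlqvist): ∀x ∀y ∀z (Rxy ∧ Rxz → ∃w (Ryw ∧ Rzw)) — i.e. convergence.
(F1): fails — Rsv and Rsv but v and v have no common successor.
(F2): fails — Rw1w0 and Rw1w3 but w0 and w3 have no common successor.
(F3): holds.
Valid on: (F3).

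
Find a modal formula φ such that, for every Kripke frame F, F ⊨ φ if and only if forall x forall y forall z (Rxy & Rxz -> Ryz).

This is the Euclidean property; the standard corresponding axiom is 5: ◇p → □◇p.

◇p → □◇p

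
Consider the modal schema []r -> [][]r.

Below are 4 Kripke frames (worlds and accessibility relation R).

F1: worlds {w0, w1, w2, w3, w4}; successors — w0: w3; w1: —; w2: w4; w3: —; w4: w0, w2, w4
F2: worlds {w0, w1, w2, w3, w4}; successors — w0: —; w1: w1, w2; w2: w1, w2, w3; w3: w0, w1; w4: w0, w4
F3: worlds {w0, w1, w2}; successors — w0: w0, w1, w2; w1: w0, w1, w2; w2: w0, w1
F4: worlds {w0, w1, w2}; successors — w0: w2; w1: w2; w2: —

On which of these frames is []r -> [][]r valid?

F4

The schema corresponds to transitivity: forall x forall y forall z (Rxy & Ryz -> Rxz).
F1: fails — Rw2w4 and Rw4w2 but not Rw2w2.
F2: fails — Rw1w2 and Rw2w3 but not Rw1w3.
F3: fails — Rw2w1 and Rw1w2 but not Rw2w2.
F4: ✓.
Valid on: F4.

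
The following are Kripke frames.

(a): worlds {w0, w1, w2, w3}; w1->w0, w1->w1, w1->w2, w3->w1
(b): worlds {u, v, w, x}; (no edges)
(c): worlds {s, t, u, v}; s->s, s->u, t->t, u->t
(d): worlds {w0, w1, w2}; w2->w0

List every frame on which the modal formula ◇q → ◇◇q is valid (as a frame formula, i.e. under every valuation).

(a), (b), (c)

The schema corresponds to a generalized confluence (Geach) condition: ∀x ∀y (xRy → ∃w (y = w ∧ xR²w)).
(a): ✓.
(b): ✓.
(c): ✓.
(d): fails — w2Rw0 but no w with w0=w and w2R²w.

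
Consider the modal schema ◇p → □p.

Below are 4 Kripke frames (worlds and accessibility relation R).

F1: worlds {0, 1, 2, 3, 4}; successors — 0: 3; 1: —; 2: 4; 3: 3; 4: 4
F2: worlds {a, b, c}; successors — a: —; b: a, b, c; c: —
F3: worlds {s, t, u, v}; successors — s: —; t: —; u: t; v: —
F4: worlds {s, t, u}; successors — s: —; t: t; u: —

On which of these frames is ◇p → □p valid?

Frame correspondent (Sahlqvist): ∀x ∀y ∀z (Rxy ∧ Rxz → y = z) — i.e. partial functionality.
F1: holds.
F2: fails — b sees both a and b.
F3: holds.
F4: holds.

F1, F3, F4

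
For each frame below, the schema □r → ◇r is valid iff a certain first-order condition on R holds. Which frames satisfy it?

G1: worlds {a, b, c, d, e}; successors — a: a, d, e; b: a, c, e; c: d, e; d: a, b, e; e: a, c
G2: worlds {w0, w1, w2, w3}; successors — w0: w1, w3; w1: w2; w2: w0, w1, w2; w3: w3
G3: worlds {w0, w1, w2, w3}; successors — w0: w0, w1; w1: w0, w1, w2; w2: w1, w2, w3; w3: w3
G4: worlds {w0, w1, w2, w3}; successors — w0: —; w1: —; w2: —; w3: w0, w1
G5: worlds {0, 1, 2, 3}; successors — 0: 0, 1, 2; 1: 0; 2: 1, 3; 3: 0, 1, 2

The schema corresponds to seriality: ∀x ∃y Rxy.
G1: ✓.
G2: ✓.
G3: ✓.
G4: fails — world w0 has no successor.
G5: ✓.

G1, G2, G3, G5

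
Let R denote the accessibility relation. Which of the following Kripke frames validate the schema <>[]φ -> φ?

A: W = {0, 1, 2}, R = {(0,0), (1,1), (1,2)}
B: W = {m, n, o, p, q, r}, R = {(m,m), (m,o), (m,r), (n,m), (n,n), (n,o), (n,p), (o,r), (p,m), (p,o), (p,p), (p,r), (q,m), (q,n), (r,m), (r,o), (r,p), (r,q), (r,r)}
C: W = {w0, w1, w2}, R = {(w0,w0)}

C

This is the axiom for symmetry; its first-order frame correspondent is forall x forall y (Rxy -> Ryx).
A: fails — R12 but not R21.
B: fails — Rpm but not Rmp.
C: condition met.
Valid on: C.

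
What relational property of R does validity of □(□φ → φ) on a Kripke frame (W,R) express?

Shift-reflexivity

This schema is the T□ axiom.
It corresponds to shift-reflexivity: ∀x ∀y (Rxy → Ryy).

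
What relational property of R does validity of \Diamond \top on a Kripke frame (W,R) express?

seriality

This is a form of the D axiom.
Its frame correspondent is seriality — \forall x \exists y Rxy.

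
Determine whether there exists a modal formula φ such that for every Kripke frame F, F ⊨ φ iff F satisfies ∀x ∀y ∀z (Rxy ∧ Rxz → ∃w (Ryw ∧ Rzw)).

The condition is convergence. A defining modal formula is ◇□r → □◇r.

Yes — defined by ◇□r → □◇r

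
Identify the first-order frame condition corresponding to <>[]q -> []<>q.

Suppose ◇□q→□◇q is valid. Take Rxy, Rxz and set V(q)={w : Ryw}. Then □q at y so ◇□q at x, so □◇q at x, so ◇q at z, giving w with Rzw and Ryw.

convergence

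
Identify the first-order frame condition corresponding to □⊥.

Emptiness of R

□⊥ is valid iff no world has any successor (otherwise □⊥ fails at any world with one).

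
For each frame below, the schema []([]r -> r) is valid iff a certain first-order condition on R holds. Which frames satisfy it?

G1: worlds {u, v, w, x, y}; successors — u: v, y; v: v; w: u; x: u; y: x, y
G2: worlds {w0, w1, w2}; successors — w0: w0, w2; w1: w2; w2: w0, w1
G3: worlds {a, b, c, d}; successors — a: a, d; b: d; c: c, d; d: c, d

G3

The schema corresponds to shift-reflexivity: forall x forall y (Rxy -> Ryy).
G1: fails — Ryx but not Rxx.
G2: fails — Rw1w2 but not Rw2w2.
G3: satisfies the condition.
Valid on: G3.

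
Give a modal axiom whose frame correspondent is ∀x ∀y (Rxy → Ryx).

ψ → □◇ψ

A defining formula is ψ → □◇ψ (the B axiom).
Suppose ψ→□◇ψ is valid. Take Rxy and set V(ψ)={x}. Then ψ at x, so □◇ψ at x, so ◇ψ at y, so some z with Ryz has ψ; z=x, i.e. Ryx.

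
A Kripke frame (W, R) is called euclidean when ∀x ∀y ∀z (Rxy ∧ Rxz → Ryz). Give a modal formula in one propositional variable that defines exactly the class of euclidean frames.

A defining formula is ◇p → □◇p (the 5 axiom).
Suppose ◇p→□◇p is valid. Take Rxy, Rxz and set V(p)={y}. Then ◇p at x, so □◇p at x, so ◇p at z, so some w with Rzw has p; w=y, i.e. Rzy. By symmetry of the argument, Ryz.

◇p → □◇p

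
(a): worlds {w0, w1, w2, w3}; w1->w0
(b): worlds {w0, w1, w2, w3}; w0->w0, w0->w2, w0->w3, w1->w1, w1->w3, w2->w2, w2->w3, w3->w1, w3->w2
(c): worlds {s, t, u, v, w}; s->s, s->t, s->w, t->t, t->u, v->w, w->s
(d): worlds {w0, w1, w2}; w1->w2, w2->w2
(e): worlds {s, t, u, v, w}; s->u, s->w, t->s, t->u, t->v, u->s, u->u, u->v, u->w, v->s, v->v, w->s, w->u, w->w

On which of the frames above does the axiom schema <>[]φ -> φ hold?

The schema corresponds to symmetry: forall x forall y (Rxy -> Ryx).
(a): fails — Rw1w0 but not Rw0w1.
(b): fails — Rw0w2 but not Rw2w0.
(c): fails — Rvw but not Rwv.
(d): fails — Rw1w2 but not Rw2w1.
(e): fails — Ruv but not Rvu.
Valid on no frame.

none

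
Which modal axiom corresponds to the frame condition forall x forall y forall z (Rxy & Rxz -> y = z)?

◇p → □p

The condition is partial functionality. The CD schema ◇p → □p defines it.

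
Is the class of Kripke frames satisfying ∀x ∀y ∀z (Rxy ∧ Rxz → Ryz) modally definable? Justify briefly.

Yes — defined by ◇q → □◇q

Yes: it is the Euclidean property, defined by the 5 schema ◇q → □◇q.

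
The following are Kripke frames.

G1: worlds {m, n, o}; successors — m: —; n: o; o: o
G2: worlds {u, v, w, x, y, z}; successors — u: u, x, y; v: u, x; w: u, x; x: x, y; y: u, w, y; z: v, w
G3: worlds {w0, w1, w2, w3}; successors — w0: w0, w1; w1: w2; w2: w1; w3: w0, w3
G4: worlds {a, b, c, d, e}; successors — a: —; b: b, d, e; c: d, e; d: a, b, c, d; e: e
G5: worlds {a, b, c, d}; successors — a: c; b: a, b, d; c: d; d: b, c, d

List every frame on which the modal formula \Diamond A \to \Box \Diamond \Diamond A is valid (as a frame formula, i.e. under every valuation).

The schema corresponds to a generalized confluence (Geach) condition: \forall x \forall y \forall z ((xRy \wedge xRz) \to \exists w (y = w \wedge z R^2 w)).
G1: holds.
G2: fails — yRw, yRw but no t with w=t and wR²t.
G3: fails — w0Rw0, w0Rw1 but no w with w0=w and w1R²w.
G4: fails — bRb, bRe but no w with b=w and eR²w.
G5: fails — bRa, bRa but no w with a=w and aR²w.

G1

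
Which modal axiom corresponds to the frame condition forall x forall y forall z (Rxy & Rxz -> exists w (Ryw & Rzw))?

A defining formula is ◇□r → □◇r (the .2 axiom).
Suppose ◇□r→□◇r is valid. Take Rxy, Rxz and set V(r)={w : Ryw}. Then □r at y so ◇□r at x, so □◇r at x, so ◇r at z, giving w with Rzw and Ryw.

◇□r → □◇r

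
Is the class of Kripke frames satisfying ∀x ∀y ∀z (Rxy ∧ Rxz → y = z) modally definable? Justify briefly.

The condition is partial functionality. A defining modal formula is ◇q → □q.
Suppose ◇q→□q is valid. Take Rxy, Rxz and set V(q)={y}. Then ◇q at x, so □q at x, so q at z, i.e. z=y.

Definable; ◇q → □q defines it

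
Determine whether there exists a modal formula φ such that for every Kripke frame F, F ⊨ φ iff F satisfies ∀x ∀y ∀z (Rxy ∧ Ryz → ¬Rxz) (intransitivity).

If a class were modally definable it would be closed under surjective bounded morphisms (Goldblatt–Thomason).
The 5-cycle (worlds w0,w1,w2,w3,w4 with w0→w1→w2→w3→w4→w0) is intransitive. Mapping every world to a single reflexive point • is a surjective bounded morphism; the reflexive point is not intransitive (R••∧R•• but R••).
So no modal formula (or set of formulas) defines exactly the intransitive frames.

Not definable by any modal formula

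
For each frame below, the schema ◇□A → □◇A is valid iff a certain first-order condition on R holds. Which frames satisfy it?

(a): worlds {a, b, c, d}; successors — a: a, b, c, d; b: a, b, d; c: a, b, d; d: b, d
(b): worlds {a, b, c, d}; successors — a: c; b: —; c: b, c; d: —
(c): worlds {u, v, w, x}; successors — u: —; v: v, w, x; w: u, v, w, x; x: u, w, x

The schema corresponds to convergence: ∀x ∀y ∀z (Rxy ∧ Rxz → ∃w (Ryw ∧ Rzw)).
(a): condition met.
(b): fails — Rcc and Rcb but c and b have no common successor.
(c): fails — Rww and Rwu but w and u have no common successor.
Valid on: (a).

(a)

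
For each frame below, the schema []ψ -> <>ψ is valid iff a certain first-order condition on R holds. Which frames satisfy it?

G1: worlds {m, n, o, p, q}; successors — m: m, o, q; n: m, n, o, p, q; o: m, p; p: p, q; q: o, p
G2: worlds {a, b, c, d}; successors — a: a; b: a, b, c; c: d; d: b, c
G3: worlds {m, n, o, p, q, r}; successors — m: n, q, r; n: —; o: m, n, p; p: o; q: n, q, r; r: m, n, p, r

This is the axiom for seriality; its first-order frame correspondent is forall x exists y Rxy.
G1: condition met.
G2: condition met.
G3: fails — world n has no successor.

G1, G2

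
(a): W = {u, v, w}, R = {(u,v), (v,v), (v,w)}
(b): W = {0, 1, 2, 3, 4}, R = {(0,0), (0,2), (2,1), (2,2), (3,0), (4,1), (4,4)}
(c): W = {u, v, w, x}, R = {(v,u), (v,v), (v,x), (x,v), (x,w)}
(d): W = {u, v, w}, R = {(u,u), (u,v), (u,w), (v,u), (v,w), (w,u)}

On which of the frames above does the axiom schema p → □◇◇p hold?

The schema corresponds to a generalized confluence (Geach) condition: ∀x ∀z (xRz → ∃w (x = w ∧ zR²w)).
(a): fails — uRv but no t with u=t and vR²t.
(b): fails — 0R2 but no w with 0=w and 2R²w.
(c): fails — vRu but no t with v=t and uR²t.
(d): holds.

(d)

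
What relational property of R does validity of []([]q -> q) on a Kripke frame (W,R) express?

This is the T□ axiom.
It corresponds to shift-reflexivity: forall x forall y (Rxy -> Ryy).

Shift-reflexivity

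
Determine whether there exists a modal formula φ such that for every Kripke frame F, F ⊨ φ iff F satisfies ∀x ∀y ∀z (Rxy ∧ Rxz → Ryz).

Definable; ◇p → □◇p defines it

Yes: it is the Euclidean property, defined by the 5 schema ◇p → □◇p.
Suppose ◇p→□◇p is valid. Take Rxy, Rxz and set V(p)={y}. Then ◇p at x, so □◇p at x, so ◇p at z, so some w with Rzw has p; w=y, i.e. Rzy. By symmetry of the argument, Ryz.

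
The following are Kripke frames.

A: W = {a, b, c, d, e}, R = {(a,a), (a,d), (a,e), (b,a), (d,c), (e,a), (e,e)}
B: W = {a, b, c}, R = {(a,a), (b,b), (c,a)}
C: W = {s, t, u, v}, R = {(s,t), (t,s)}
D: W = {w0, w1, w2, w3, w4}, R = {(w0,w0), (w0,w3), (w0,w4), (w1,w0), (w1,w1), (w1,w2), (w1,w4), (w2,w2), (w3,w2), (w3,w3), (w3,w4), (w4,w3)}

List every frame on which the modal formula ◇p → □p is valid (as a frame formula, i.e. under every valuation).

Frame correspondent (Sahlqvist): ∀x ∀y ∀z (Rxy ∧ Rxz → y = z) — i.e. partial functionality.
A: fails — a sees both a and d.
B: ✓.
C: ✓.
D: fails — w0 sees both w0 and w3.

B, C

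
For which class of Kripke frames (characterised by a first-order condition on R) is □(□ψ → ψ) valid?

shift-reflexivity

This is the T□ axiom.
It corresponds to shift-reflexivity: ∀x ∀y (Rxy → Ryy).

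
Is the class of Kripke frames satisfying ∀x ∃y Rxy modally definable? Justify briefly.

The condition is seriality. A defining modal formula is □r → ◇r.

Yes, by □r → ◇r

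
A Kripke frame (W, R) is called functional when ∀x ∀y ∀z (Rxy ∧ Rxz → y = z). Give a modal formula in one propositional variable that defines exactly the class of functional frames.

◇ψ → □ψ

This is partial functionality; the standard corresponding axiom is CD: ◇ψ → □ψ.
Suppose ◇ψ→□ψ is valid. Take Rxy, Rxz and set V(ψ)={y}. Then ◇ψ at x, so □ψ at x, so ψ at z, i.e. z=y.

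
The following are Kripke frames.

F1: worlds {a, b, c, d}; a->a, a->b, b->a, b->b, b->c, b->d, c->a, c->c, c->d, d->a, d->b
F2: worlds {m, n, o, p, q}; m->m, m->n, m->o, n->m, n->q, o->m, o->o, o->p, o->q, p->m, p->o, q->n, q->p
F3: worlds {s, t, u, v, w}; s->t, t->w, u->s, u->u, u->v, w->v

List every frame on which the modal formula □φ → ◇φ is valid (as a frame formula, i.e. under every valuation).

This is the axiom for seriality; its first-order frame correspondent is ∀x ∃y Rxy.
F1: satisfies the condition.
F2: satisfies the condition.
F3: fails — world v has no successor.

F1, F2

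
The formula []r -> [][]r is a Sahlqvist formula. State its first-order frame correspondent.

transitivity

Suppose □r→□□r is valid. Take Rxy, Ryz and set V(r)={w : Rxw}. Then □r at x, so □□r at x, so □r at y, so r at z, i.e. Rxz.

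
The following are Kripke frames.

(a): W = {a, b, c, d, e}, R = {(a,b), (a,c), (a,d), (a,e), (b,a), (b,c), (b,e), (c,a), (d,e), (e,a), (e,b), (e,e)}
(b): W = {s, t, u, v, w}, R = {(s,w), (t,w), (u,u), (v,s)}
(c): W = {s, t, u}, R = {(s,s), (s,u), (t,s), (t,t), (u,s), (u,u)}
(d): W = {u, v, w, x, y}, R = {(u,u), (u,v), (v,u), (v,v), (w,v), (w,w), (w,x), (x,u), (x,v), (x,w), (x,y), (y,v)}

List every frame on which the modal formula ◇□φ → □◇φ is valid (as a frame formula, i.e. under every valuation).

The schema corresponds to convergence: ∀x ∀y ∀z (Rxy ∧ Rxz → ∃w (Ryw ∧ Rzw)).
(a): fails — Rac and Rad but c and d have no common successor.
(b): fails — Rsw and Rsw but w and w have no common successor.
(c): satisfies the condition.
(d): satisfies the condition.
Valid on: (c), (d).

(c), (d)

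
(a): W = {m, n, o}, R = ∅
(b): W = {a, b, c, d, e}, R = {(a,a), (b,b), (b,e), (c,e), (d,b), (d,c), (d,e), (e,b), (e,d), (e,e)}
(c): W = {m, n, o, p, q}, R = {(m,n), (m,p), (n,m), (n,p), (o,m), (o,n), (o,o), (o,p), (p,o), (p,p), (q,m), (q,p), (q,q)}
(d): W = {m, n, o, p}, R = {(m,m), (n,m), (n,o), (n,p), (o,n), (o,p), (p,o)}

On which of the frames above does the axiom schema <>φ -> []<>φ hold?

This is the axiom for the Euclidean property; its first-order frame correspondent is forall x forall y forall z (Rxy & Rxz -> Ryz).
(a): holds.
(b): fails — Rdc and Rdc but not Rcc.
(c): fails — Rmn and Rmn but not Rnn.
(d): fails — Rno and Rno but not Roo.
Valid on: (a).

(a)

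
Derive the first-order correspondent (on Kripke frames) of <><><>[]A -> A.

forall x forall y (x R^3 y -> exists w (yRw & x = w))

This is a Sahlqvist (Geach-type) schema ◇^3□^1A → □^0◇^0A.
Minimal-valuation argument: fix x; take any y with xR^3y and any z with xR^0z. Set V(A) to the set of worlds R-reachable from y in exactly 1 step. Then □^1A holds at y, so the antecedent holds at x; validity forces ◇^0A at z, giving a w with zR^0w and yR^1w.
First-order correspondent: forall x forall y (x R^3 y -> exists w (yRw & x = w)).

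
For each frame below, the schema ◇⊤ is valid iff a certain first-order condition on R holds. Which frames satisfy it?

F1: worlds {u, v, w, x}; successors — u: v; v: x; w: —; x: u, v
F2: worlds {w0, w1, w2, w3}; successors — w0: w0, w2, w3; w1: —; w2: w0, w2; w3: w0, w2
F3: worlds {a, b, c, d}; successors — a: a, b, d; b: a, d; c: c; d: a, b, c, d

F3

The schema corresponds to seriality: ∀x ∃y Rxy.
F1: fails — world w has no successor.
F2: fails — world w1 has no successor.
F3: satisfies the condition.
Valid on: F3.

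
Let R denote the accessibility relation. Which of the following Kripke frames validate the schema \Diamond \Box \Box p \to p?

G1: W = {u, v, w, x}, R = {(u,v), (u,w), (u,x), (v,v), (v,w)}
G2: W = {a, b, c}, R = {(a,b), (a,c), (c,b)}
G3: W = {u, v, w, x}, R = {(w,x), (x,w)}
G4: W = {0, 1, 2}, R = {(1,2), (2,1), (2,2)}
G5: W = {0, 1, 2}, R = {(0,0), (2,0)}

Frame correspondent (Sahlqvist): \forall x \forall y (xRy \to \exists w (y R^2 w \wedge x = w)) — i.e. a generalized confluence (Geach) condition.
G1: fails — uRv but no t with vR²t and u=t.
G2: fails — aRb but no w with bR²w and a=w.
G3: fails — wRx but no t with xR²t and w=t.
G4: condition met.
G5: fails — 2R0 but no w with 0R²w and 2=w.

G4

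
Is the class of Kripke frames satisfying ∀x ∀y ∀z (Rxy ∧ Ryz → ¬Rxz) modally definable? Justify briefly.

If a class were modally definable it would be closed under surjective bounded morphisms (Goldblatt–Thomason).
The 7-cycle (worlds w0,w1,w2,w3,w4,w5,w6 with w0→w1→w2→w3→w4→w5→w6→w0) is intransitive. Mapping every world to a single reflexive point • is a surjective bounded morphism; the reflexive point is not intransitive (R••∧R•• but R••).
Hence intransitivity is not modally definable.

Not modally definable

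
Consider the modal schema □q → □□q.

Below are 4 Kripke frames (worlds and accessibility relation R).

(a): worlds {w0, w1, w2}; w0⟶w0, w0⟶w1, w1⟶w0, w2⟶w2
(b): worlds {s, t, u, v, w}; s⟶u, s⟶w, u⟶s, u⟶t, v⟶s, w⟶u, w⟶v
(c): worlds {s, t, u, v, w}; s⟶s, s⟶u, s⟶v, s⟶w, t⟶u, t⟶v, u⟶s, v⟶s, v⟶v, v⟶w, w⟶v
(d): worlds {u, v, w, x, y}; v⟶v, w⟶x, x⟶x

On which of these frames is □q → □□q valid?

The schema corresponds to transitivity: ∀x ∀y ∀z (Rxy ∧ Ryz → Rxz).
(a): fails — Rw1w0 and Rw0w1 but not Rw1w1.
(b): fails — Rwu and Rut but not Rwt.
(c): fails — Rtv and Rvw but not Rtw.
(d): condition met.
Valid on: (d).

(d)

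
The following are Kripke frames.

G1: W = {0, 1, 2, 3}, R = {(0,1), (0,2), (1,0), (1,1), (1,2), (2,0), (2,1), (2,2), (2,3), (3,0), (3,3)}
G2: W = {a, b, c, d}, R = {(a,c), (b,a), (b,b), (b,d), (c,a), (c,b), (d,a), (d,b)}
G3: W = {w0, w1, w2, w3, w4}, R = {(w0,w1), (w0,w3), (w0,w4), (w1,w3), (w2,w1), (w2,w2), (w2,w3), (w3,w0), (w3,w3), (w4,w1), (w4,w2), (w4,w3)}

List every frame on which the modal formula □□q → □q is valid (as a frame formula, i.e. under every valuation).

The schema corresponds to density: ∀x ∀y (Rxy → ∃z (Rxz ∧ Rzy)).
G1: satisfies the condition.
G2: fails — Rac but no z with Raz and Rzc.
G3: fails — Rw0w4 but no z with Rw0z and Rzw4.
Valid on: G1.

G1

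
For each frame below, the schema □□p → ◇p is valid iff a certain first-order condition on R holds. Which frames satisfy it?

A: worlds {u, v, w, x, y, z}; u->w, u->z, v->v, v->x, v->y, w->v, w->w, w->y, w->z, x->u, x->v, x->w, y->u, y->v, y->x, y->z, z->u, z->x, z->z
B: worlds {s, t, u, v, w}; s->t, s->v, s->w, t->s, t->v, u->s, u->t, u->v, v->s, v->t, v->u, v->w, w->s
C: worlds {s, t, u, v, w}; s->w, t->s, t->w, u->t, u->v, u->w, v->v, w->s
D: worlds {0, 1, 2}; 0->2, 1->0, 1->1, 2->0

A

This is the axiom for a generalized confluence (Geach) condition; its first-order frame correspondent is ∀x ∃w (xR²w ∧ xRw).
A: condition met.
B: fails — at w but no w* with wR²w* and wRw*.
C: fails — at s but no w* with sR²w* and sRw*.
D: fails — at 0 but no w with 0R²w and 0Rw.
Valid on: A.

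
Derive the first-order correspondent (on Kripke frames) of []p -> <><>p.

forall x exists w (xRw & x R^2 w)

This is a Sahlqvist (Geach-type) schema ◇^0□^1p → □^0◇^2p.
Minimal-valuation argument: fix x; take any y with xR^0y and any z with xR^0z. Set V(p) to the set of worlds R-reachable from y in exactly 1 step. Then □^1p holds at y, so the antecedent holds at x; validity forces ◇^2p at z, giving a w with zR^2w and yR^1w.
First-order correspondent: forall x exists w (xRw & x R^2 w).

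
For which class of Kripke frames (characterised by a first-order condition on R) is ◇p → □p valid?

Suppose ◇p→□p is valid. Take Rxy, Rxz and set V(p)={y}. Then ◇p at x, so □p at x, so p at z, i.e. z=y.
The converse is a direct semantic check.
Frame condition: ∀x ∀y ∀z (Rxy ∧ Rxz → y = z).

partial functionality: ∀x ∀y ∀z (Rxy ∧ Rxz → y = z)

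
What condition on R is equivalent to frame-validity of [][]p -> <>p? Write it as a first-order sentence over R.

This is a Sahlqvist (Geach-type) schema ◇^0□^2p → □^0◇^1p.
Minimal-valuation argument: fix x; take any y with xR^0y and any z with xR^0z. Set V(p) to the set of worlds R-reachable from y in exactly 2 steps. Then □^2p holds at y, so the antecedent holds at x; validity forces ◇^1p at z, giving a w with zR^1w and yR^2w.
First-order correspondent: forall x exists w (x R^2 w & xRw).

forall x exists w (x R^2 w & xRw)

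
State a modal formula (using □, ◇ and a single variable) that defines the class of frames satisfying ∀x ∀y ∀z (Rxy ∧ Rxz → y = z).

This is partial functionality; the standard corresponding axiom is CD: ◇ψ → □ψ.
Suppose ◇ψ→□ψ is valid. Take Rxy, Rxz and set V(ψ)={y}. Then ◇ψ at x, so □ψ at x, so ψ at z, i.e. z=y.

◇ψ → □ψ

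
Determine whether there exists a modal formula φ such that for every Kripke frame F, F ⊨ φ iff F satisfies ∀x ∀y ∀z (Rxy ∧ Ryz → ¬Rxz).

Modal frame validity is preserved under surjective bounded morphisms.
The 7-cycle (worlds a,b,c,d,e,f,g with a→b→c→d→e→f→g→a) is intransitive. Mapping every world to a single reflexive point • is a surjective bounded morphism; the reflexive point is not intransitive (R••∧R•• but R••).
So the class is not modally definable.

No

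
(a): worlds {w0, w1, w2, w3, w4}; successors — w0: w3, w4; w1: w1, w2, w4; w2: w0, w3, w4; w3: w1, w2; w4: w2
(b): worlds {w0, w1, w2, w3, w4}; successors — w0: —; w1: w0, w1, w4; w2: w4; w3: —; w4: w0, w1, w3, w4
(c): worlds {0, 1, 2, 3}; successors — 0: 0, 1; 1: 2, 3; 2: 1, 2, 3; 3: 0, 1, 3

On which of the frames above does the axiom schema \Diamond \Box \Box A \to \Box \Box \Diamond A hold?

This is the axiom for a generalized confluence (Geach) condition; its first-order frame correspondent is \forall x \forall y \forall z ((xRy \wedge x R^2 z) \to \exists w (y R^2 w \wedge zRw)).
(a): fails — w1Rw4, w1R²w3 but no w with w4R²w and w3Rw.
(b): fails — w1Rw0, w1R²w0 but no w with w0R²w and w0Rw.
(c): ✓.

(c)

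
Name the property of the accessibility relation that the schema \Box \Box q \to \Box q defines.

density: \forall x \forall y (Rxy \to \exists z (Rxz \wedge Rzy))

This is the C4 axiom.
It corresponds to density: \forall x \forall y (Rxy \to \exists z (Rxz \wedge Rzy)).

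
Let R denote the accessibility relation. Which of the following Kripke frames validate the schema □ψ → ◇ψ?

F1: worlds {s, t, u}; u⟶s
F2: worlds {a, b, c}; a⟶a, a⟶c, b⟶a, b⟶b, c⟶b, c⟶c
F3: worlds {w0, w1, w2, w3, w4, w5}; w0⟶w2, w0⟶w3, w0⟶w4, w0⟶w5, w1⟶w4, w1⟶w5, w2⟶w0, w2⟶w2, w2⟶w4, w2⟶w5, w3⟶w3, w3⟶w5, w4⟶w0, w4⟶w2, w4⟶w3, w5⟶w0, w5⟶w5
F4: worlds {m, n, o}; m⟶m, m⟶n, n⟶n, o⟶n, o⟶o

F2, F3, F4

The schema corresponds to seriality: ∀x ∃y Rxy.
F1: fails — world s has no successor.
F2: ✓.
F3: ✓.
F4: ✓.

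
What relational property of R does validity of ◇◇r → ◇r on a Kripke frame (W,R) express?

This is frame-equivalent to □r → □□r (substitute ¬r for r and contrapose).
Suppose □r→□□r is valid. Take Rxy, Ryz and set V(r)={w : Rxw}. Then □r at x, so □□r at x, so □r at y, so r at z, i.e. Rxz.
The converse is a direct semantic check.
Frame condition: ∀x ∀y ∀z (Rxy ∧ Ryz → Rxz).

transitivity: ∀x ∀y ∀z (Rxy ∧ Ryz → Rxz)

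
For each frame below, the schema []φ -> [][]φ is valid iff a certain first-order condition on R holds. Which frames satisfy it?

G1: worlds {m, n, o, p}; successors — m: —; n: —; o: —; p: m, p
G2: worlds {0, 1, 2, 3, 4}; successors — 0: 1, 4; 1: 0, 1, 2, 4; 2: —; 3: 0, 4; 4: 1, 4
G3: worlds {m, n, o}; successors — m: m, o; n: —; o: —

G1, G3

This is the axiom for transitivity; its first-order frame correspondent is forall x forall y forall z (Rxy & Ryz -> Rxz).
G1: condition met.
G2: fails — R34 and R41 but not R31.
G3: condition met.
Valid on: G1, G3.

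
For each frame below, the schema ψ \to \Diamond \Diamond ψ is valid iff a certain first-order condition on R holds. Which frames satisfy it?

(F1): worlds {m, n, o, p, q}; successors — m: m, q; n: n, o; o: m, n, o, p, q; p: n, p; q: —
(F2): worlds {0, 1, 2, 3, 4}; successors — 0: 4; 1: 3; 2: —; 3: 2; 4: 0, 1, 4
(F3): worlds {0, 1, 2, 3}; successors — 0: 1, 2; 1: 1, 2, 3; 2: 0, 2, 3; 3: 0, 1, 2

(F3)

This is the axiom for a generalized confluence (Geach) condition; its first-order frame correspondent is \forall x \exists w (x = w \wedge x R^2 w).
(F1): fails — at q but no w with q=w and qR²w.
(F2): fails — at 1 but no w with 1=w and 1R²w.
(F3): condition met.
Valid on: (F3).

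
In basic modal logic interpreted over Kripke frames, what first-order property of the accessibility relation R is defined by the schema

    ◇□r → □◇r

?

Suppose ◇□r→□◇r is valid. Take Rxy, Rxz and set V(r)={w : Ryw}. Then □r at y so ◇□r at x, so □◇r at x, so ◇r at z, giving w with Rzw and Ryw.

convergence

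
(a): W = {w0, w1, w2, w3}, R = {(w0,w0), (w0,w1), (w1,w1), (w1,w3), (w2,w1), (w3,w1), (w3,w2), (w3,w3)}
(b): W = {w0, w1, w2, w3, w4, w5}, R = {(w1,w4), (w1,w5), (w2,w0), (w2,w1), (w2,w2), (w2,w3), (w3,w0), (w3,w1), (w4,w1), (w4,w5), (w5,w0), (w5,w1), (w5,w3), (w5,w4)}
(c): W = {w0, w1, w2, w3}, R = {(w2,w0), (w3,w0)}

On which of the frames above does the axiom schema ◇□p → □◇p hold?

(a)

Frame correspondent (Sahlqvist): ∀x ∀y ∀z (Rxy ∧ Rxz → ∃w (Ryw ∧ Rzw)) — i.e. convergence.
(a): holds.
(b): fails — Rw2w2 and Rw2w1 but w2 and w1 have no common successor.
(c): fails — Rw2w0 and Rw2w0 but w0 and w0 have no common successor.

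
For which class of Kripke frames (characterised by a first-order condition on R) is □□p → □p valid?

Suppose □□p→□p is valid. Take Rxy and set V(p)={w : xR²w}. Then □□p at x, so □p at x, so p at y, i.e. ∃z(Rxz∧Rzy).

density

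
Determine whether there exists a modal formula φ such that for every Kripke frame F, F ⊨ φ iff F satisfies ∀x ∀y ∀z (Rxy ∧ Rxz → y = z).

Definable; ◇q → □q defines it

Yes: it is partial functionality, defined by the CD schema ◇q → □q.
Suppose ◇q→□q is valid. Take Rxy, Rxz and set V(q)={y}. Then ◇q at x, so □q at x, so q at z, i.e. z=y.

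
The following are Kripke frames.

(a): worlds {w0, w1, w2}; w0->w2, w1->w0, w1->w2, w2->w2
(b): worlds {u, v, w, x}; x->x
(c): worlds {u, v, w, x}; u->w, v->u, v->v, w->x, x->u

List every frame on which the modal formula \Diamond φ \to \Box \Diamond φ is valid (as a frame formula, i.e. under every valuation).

(b)

Frame correspondent (Sahlqvist): \forall x \forall y \forall z (Rxy \wedge Rxz \to Ryz) — i.e. the Euclidean property.
(a): fails — Rw1w2 and Rw1w0 but not Rw2w0.
(b): satisfies the condition.
(c): fails — Ruw and Ruw but not Rww.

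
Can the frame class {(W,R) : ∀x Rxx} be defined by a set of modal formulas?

The condition is reflexivity. A defining modal formula is □q → q.

Yes — defined by □q → q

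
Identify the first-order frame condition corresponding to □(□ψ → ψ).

shift-reflexivity: ∀x ∀y (Rxy → Ryy)

This is the T□ axiom.
It corresponds to shift-reflexivity: ∀x ∀y (Rxy → Ryy).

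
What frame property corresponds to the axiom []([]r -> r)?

Shift-reflexivity

Suppose □(□r→r) is valid. Take Rxy and set V(r)={w : Ryw}. Then at y, □r holds; since □(□r→r) at x, □r→r at y, so r at y, i.e. Ryy.
Conversely, on a frame with shift-reflexivity the schema holds at every world under every valuation.
Frame condition: forall x forall y (Rxy -> Ryy).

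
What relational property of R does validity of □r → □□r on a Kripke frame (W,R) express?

Suppose □r→□□r is valid. Take Rxy, Ryz and set V(r)={w : Rxw}. Then □r at x, so □□r at x, so □r at y, so r at z, i.e. Rxz.
Conversely, any frame satisfying ∀x ∀y ∀z (Rxy ∧ Ryz → Rxz) validates the schema.
Frame condition: ∀x ∀y ∀z (Rxy ∧ Ryz → Rxz).

transitivity: ∀x ∀y ∀z (Rxy ∧ Ryz → Rxz)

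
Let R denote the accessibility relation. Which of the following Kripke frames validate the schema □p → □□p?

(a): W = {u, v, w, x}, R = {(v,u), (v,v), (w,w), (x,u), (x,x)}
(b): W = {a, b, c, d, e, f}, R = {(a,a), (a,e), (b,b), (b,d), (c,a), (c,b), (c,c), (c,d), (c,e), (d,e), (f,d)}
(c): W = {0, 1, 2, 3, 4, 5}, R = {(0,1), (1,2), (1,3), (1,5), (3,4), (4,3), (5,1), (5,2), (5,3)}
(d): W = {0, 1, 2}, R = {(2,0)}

(a), (d)

Frame correspondent (Sahlqvist): ∀x ∀y ∀z (Rxy ∧ Ryz → Rxz) — i.e. transitivity.
(a): satisfies the condition.
(b): fails — Rfd and Rde but not Rfe.
(c): fails — R34 and R43 but not R33.
(d): satisfies the condition.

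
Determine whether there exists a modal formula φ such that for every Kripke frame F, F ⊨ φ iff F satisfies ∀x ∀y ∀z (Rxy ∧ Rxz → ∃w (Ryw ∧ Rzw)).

Yes — defined by ◇□q → □◇q

The condition is convergence. A defining modal formula is ◇□q → □◇q.
Suppose ◇□q→□◇q is valid. Take Rxy, Rxz and set V(q)={w : Ryw}. Then □q at y so ◇□q at x, so □◇q at x, so ◇q at z, giving w with Rzw and Ryw.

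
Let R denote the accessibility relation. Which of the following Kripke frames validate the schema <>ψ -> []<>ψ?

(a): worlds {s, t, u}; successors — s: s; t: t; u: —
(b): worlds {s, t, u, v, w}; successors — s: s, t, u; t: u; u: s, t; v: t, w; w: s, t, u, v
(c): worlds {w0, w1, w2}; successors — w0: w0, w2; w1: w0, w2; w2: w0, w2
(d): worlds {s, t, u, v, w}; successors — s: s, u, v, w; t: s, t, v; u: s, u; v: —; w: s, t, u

(a), (c)

Frame correspondent (Sahlqvist): forall x forall y forall z (Rxy & Rxz -> Ryz) — i.e. the Euclidean property.
(a): holds.
(b): fails — Rsu and Rsu but not Ruu.
(c): holds.
(d): fails — Rsv and Rsv but not Rvv.
Valid on: (a), (c).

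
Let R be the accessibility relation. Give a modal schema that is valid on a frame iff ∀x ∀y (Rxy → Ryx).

s → □◇s

The condition is symmetry. The B schema s → □◇s defines it.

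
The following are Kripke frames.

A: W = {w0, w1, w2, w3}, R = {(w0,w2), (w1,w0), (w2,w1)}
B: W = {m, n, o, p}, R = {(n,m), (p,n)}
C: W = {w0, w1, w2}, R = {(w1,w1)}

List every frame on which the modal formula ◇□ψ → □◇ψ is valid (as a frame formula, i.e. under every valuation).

A, C

The schema corresponds to convergence: ∀x ∀y ∀z (Rxy ∧ Rxz → ∃w (Ryw ∧ Rzw)).
A: satisfies the condition.
B: fails — Rnm and Rnm but m and m have no common successor.
C: satisfies the condition.
Valid on: A, C.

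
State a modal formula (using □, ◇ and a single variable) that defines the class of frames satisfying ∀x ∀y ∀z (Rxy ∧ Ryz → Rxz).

□q → □□q

The condition is transitivity. The 4 schema □q → □□q defines it.
Suppose □q→□□q is valid. Take Rxy, Ryz and set V(q)={w : Rxw}. Then □q at x, so □□q at x, so □q at y, so q at z, i.e. Rxz.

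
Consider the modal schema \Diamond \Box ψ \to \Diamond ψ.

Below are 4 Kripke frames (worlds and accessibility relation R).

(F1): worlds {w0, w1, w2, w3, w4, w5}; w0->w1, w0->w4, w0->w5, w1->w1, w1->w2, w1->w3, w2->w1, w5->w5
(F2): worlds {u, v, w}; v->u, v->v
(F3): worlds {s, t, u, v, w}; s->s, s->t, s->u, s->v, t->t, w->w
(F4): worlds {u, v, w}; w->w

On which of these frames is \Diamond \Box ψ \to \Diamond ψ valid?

(F4)

This is the axiom for a generalized confluence (Geach) condition; its first-order frame correspondent is \forall x \forall y (xRy \to \exists w (yRw \wedge xRw)).
(F1): fails — w0Rw4 but no w with w4Rw and w0Rw.
(F2): fails — vRu but no t with uRt and vRt.
(F3): fails — sRu but no w* with uRw* and sRw*.
(F4): ✓.
Valid on: (F4).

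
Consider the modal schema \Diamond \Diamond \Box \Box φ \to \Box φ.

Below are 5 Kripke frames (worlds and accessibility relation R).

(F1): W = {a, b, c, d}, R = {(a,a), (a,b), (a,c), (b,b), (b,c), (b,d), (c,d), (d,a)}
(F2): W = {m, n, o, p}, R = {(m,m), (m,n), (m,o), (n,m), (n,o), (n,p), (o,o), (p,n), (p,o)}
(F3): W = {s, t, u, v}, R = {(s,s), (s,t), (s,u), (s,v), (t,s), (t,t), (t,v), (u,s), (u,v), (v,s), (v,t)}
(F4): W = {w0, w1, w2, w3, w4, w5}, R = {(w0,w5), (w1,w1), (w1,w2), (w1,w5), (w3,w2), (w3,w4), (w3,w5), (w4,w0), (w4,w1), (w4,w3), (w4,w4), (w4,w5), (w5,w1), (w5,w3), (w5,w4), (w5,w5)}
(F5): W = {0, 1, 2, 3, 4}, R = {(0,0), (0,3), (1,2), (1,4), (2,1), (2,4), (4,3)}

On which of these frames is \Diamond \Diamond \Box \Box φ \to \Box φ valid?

The schema corresponds to a generalized confluence (Geach) condition: \forall x \forall y \forall z ((x R^2 y \wedge xRz) \to \exists w (y R^2 w \wedge z = w)).
(F1): fails — aR²c, aRb but no w with cR²w and b=w.
(F2): fails — mR²o, mRm but no w with oR²w and m=w.
(F3): holds.
(F4): fails — w1R²w2, w1Rw1 but no w with w2R²w and w1=w.
(F5): fails — 0R²3, 0R0 but no w with 3R²w and 0=w.
Valid on: (F3).

(F3)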